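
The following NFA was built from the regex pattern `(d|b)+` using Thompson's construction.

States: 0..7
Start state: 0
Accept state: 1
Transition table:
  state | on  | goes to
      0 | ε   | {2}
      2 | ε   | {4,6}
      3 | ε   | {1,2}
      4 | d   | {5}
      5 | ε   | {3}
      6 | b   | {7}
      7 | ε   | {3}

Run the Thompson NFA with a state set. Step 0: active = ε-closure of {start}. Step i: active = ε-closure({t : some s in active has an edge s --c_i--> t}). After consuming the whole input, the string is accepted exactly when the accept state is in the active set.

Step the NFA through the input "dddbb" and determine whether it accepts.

S₀ = ε-closure({0}) = {0,2,4,6}
'd' @ 1: {1,2,3,4,5,6}  [accepting]
'd' @ 2: {1,2,3,4,5,6}  [accepting]
'd' @ 3: {1,2,3,4,5,6}  [accepting]
'b' @ 4: {1,2,3,4,6,7}  [accepting]
'b' @ 5: {1,2,3,4,6,7}  [accepting]
final: {1,2,3,4,6,7}; accept 1 in set

Answer: ACCEPT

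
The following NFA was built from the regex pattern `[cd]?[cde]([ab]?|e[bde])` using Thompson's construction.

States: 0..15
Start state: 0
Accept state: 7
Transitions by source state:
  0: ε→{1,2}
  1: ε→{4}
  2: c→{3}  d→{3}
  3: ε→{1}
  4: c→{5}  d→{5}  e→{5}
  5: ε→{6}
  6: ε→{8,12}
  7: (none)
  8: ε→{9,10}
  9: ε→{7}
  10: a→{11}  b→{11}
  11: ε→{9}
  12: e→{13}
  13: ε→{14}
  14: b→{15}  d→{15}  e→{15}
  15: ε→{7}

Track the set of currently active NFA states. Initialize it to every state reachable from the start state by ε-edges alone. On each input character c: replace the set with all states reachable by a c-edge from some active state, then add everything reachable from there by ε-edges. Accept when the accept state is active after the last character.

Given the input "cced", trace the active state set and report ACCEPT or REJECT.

Answer: ACCEPT

Trace:
start: ε-closure({0}) = {0,1,2,4}
'c' @ 1: {1,3,4,5,6,7,8,9,10,12}  (accept∈set)
'c' @ 2: {5,6,7,8,9,10,12}  (accept∈set)
'e' @ 3: {13,14}
'd' @ 4: {7,15}  (accept∈set)
after full input: {7,15}  (accept=7 in)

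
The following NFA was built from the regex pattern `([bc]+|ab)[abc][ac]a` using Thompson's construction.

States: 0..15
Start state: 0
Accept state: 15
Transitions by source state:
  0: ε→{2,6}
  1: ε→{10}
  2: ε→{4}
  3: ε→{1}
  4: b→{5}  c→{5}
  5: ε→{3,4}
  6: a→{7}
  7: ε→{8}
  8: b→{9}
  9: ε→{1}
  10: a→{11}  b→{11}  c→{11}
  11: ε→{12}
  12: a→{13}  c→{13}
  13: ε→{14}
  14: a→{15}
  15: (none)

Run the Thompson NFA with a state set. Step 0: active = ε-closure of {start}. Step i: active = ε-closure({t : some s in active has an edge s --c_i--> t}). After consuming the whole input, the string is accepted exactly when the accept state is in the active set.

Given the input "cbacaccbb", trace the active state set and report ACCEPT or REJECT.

Answer: REJECT

Trace:
initial (ε-close {0}): {0,2,4,6}
'c' @ 1: {1,3,4,5,10}
'b' @ 2: {1,3,4,5,10,11,12}
'a' @ 3: {11,12,13,14}
'c' @ 4: {13,14}
'a' @ 5: {15}  [accepting]
'c' @ 6: {}  — dead — no transitions
rest 'cbb' ignored (set empty)
final: {}; accept 15 not in set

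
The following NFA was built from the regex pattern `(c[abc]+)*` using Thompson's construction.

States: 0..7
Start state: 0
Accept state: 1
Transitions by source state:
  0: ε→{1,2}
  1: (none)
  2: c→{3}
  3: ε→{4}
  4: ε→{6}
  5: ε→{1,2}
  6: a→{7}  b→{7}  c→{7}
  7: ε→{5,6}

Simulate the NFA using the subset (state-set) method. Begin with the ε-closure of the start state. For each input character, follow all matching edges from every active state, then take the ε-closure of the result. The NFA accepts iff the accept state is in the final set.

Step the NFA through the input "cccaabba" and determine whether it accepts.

start: ε-closure({0}) = {0,1,2}
'c' @ 1: {3,4,6}
'c' @ 2: {1,2,5,6,7}  ✓accept
'c' @ 3: {1,2,3,4,5,6,7}  ✓accept
'a' @ 4: {1,2,5,6,7}  ✓accept
'a' @ 5: {1,2,5,6,7}  ✓accept
'b' @ 6: {1,2,5,6,7}  ✓accept
'b' @ 7: {1,2,5,6,7}  ✓accept
'a' @ 8: {1,2,5,6,7}  ✓accept
end set {1,2,5,6,7} — state 1 in

Answer: ACCEPT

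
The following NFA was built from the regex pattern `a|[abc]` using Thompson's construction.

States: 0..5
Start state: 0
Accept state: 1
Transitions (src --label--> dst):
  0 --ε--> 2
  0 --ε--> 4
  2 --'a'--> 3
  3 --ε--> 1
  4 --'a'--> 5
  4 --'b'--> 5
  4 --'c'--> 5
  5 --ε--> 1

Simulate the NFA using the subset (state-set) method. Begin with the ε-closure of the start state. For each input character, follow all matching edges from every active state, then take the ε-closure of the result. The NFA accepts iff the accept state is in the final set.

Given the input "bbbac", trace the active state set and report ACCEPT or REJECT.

start: ε-closure({0}) = {0,2,4}
'b' @ 1: {1,5}  ✓accept
'b' @ 2: {}  — state set empty
rest 'bac' ignored (set empty)
final: {}; accept 1 not in set

Answer: REJECT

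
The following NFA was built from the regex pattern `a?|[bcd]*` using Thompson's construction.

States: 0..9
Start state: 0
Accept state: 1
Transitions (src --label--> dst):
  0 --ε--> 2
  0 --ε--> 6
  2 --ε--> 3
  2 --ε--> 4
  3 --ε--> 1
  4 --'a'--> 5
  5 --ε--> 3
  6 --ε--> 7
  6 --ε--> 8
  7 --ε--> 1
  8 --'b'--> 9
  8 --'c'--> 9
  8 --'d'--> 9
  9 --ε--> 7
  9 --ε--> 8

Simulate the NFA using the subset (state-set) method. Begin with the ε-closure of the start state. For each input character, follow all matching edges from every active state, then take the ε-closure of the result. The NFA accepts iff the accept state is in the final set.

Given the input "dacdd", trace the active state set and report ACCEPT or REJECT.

Answer: REJECT

Steps:
start: ε-closure({0}) = {0,1,2,3,4,6,7,8}
'd' @ 1: {1,7,8,9}  [accepting]
'a' @ 2: {}  — state set empty
rest 'cdd' ignored (set empty)
end set {} — state 1 not in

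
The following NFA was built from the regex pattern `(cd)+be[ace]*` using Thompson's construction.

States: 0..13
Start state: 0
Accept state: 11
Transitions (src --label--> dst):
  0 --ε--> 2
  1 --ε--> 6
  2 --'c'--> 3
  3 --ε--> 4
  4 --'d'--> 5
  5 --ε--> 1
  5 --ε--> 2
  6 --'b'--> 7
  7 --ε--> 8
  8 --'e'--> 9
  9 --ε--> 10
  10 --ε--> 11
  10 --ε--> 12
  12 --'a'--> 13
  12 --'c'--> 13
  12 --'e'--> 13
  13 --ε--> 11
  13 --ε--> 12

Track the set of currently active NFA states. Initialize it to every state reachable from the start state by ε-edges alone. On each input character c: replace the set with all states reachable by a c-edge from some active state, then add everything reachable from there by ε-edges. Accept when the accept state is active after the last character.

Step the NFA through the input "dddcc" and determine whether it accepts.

initial (ε-close {0}): {0,2}
'd' @ 1: {}  — dead — no transitions
rest 'ddcc' ignored (set empty)
after full input: {}  (accept=11 not in)

Answer: REJECT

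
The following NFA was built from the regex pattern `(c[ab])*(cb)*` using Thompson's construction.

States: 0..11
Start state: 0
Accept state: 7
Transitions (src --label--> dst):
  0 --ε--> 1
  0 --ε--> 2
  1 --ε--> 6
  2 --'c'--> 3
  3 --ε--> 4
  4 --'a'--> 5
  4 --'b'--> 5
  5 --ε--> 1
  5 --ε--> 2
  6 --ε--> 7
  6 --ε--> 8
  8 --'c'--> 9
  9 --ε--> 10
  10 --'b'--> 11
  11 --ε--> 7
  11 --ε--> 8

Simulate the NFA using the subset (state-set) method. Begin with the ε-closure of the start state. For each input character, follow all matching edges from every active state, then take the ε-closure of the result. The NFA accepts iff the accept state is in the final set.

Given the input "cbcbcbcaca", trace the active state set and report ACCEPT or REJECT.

Answer: ACCEPT

Derivation:
start: ε-closure({0}) = {0,1,2,6,7,8}
'c' @ 1: {3,4,9,10}
'b' @ 2: {1,2,5,6,7,8,11}  [accepting]
'c' @ 3: {3,4,9,10}
'b' @ 4: {1,2,5,6,7,8,11}  [accepting]
'c' @ 5: {3,4,9,10}
'b' @ 6: {1,2,5,6,7,8,11}  [accepting]
'c' @ 7: {3,4,9,10}
'a' @ 8: {1,2,5,6,7,8}  [accepting]
'c' @ 9: {3,4,9,10}
'a' @ 10: {1,2,5,6,7,8}  [accepting]
after full input: {1,2,5,6,7,8}  (accept=7 in)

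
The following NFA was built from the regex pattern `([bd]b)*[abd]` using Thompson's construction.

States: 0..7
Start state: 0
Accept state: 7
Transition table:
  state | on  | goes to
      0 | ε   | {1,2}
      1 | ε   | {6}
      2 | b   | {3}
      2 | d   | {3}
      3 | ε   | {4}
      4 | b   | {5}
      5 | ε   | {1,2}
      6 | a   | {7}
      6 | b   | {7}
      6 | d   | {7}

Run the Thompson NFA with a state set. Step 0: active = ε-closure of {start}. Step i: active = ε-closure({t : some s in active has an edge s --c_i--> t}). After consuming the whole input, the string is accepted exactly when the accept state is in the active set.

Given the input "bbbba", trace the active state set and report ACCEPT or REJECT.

S₀ = ε-closure({0}) = {0,1,2,6}
'b' @ 1: {3,4,7}  ✓accept
'b' @ 2: {1,2,5,6}
'b' @ 3: {3,4,7}  ✓accept
'b' @ 4: {1,2,5,6}
'a' @ 5: {7}  ✓accept
end set {7} — state 7 in

Answer: ACCEPT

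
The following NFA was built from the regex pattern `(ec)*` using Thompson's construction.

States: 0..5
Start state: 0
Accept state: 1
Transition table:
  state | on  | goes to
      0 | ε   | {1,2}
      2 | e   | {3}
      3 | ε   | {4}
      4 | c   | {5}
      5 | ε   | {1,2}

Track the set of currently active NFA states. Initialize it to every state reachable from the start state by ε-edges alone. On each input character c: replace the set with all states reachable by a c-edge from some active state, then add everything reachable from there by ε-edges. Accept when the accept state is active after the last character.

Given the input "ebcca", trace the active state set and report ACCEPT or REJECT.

Answer: REJECT

Trace:
initial (ε-close {0}): {0,1,2}
'e' @ 1: {3,4}
'b' @ 2: {}  — no active states
rest 'cca' ignored (set empty)
end set {} — state 1 not in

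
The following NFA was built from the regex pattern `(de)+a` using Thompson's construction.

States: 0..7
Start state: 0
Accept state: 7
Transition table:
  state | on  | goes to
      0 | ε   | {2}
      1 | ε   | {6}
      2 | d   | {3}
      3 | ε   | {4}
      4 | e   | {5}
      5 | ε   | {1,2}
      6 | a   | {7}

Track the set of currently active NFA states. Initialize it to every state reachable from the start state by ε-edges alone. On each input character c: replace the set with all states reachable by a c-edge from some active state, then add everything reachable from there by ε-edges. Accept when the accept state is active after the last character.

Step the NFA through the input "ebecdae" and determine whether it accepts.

S₀ = ε-closure({0}) = {0,2}
'e' @ 1: {}  — state set empty
rest 'becdae' ignored (set empty)
end set {} — state 7 not in

Answer: REJECT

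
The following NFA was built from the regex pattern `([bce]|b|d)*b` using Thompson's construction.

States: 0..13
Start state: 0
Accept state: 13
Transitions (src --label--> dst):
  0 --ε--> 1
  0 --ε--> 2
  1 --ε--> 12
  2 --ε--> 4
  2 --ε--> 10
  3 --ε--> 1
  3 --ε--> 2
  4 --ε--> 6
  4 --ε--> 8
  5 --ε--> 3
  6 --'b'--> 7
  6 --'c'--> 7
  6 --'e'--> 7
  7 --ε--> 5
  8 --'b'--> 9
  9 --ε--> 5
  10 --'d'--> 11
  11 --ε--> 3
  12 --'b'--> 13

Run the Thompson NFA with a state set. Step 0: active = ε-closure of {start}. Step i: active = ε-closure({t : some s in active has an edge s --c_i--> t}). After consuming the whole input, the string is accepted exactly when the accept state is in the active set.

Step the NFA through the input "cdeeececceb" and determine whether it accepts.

S₀ = ε-closure({0}) = {0,1,2,4,6,8,10,12}
'c' @ 1: {1,2,3,4,5,6,7,8,10,12}
'd' @ 2: {1,2,3,4,6,8,10,11,12}
'e' @ 3: {1,2,3,4,5,6,7,8,10,12}
'e' @ 4: {1,2,3,4,5,6,7,8,10,12}
'e' @ 5: {1,2,3,4,5,6,7,8,10,12}
'c' @ 6: {1,2,3,4,5,6,7,8,10,12}
'e' @ 7: {1,2,3,4,5,6,7,8,10,12}
'c' @ 8: {1,2,3,4,5,6,7,8,10,12}
'c' @ 9: {1,2,3,4,5,6,7,8,10,12}
'e' @ 10: {1,2,3,4,5,6,7,8,10,12}
'b' @ 11: {1,2,3,4,5,6,7,8,9,10,12,13}  ✓accept
final: {1,2,3,4,5,6,7,8,9,10,12,13}; accept 13 in set

Answer: ACCEPT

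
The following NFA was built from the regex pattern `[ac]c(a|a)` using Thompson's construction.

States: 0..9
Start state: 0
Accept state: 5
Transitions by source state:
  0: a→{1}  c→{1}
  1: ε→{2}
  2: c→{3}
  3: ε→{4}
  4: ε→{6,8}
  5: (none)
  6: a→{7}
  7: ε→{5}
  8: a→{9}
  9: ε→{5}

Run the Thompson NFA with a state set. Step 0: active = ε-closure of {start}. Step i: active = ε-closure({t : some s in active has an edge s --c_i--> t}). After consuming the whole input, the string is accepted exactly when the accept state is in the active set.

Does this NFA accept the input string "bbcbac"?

Answer: REJECT

Trace:
S₀ = ε-closure({0}) = {0}
'b' @ 1: {}  — no active states
rest 'bcbac' ignored (set empty)
after full input: {}  (accept=5 not in)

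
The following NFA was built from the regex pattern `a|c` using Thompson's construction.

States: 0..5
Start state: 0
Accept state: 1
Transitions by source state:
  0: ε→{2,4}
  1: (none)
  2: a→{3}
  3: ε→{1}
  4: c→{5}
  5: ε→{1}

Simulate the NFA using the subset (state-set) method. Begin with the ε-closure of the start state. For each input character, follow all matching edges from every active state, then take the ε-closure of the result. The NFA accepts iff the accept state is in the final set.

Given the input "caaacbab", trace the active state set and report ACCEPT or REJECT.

S₀ = ε-closure({0}) = {0,2,4}
'c' @ 1: {1,5}  [accepting]
'a' @ 2: {}  — no active states
rest 'aacbab' ignored (set empty)
end set {} — state 1 not in

Answer: REJECT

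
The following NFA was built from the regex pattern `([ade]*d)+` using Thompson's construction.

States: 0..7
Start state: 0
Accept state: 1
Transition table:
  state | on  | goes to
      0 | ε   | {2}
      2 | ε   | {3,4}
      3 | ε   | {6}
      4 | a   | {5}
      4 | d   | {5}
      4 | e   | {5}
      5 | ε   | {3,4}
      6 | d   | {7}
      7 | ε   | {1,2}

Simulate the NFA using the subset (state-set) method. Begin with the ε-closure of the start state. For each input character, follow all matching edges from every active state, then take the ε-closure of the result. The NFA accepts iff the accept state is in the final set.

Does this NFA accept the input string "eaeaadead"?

start: ε-closure({0}) = {0,2,3,4,6}
'e' @ 1: {3,4,5,6}
'a' @ 2: {3,4,5,6}
'e' @ 3: {3,4,5,6}
'a' @ 4: {3,4,5,6}
'a' @ 5: {3,4,5,6}
'd' @ 6: {1,2,3,4,5,6,7}  (accept∈set)
'e' @ 7: {3,4,5,6}
'a' @ 8: {3,4,5,6}
'd' @ 9: {1,2,3,4,5,6,7}  (accept∈set)
end set {1,2,3,4,5,6,7} — state 1 in

Answer: ACCEPT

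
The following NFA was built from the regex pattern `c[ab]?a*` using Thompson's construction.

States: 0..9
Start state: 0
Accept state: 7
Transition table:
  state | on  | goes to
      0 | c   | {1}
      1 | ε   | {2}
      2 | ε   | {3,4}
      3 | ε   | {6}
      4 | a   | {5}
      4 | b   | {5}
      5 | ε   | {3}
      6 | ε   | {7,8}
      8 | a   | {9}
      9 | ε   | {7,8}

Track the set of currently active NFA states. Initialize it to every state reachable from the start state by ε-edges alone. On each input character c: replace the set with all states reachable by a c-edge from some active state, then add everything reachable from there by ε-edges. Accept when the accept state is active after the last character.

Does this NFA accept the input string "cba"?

Answer: ACCEPT

Steps:
initial (ε-close {0}): {0}
'c' @ 1: {1,2,3,4,6,7,8}  [accepting]
'b' @ 2: {3,5,6,7,8}  [accepting]
'a' @ 3: {7,8,9}  [accepting]
final: {7,8,9}; accept 7 in set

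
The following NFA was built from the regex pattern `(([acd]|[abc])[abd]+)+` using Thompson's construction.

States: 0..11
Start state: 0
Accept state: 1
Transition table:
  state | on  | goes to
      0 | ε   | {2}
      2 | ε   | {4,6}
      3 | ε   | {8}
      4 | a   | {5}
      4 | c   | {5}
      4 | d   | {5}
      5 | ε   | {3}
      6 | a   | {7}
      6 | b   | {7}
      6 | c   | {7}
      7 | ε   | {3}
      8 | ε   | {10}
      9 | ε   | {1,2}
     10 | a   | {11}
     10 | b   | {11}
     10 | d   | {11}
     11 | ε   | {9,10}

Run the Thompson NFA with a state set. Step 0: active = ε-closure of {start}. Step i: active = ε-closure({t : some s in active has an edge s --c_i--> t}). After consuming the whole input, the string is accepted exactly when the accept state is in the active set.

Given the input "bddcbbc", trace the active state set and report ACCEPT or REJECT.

Answer: REJECT

Steps:
initial (ε-close {0}): {0,2,4,6}
'b' @ 1: {3,7,8,10}
'd' @ 2: {1,2,4,6,9,10,11}  (accept∈set)
'd' @ 3: {1,2,3,4,5,6,8,9,10,11}  (accept∈set)
'c' @ 4: {3,5,7,8,10}
'b' @ 5: {1,2,4,6,9,10,11}  (accept∈set)
'b' @ 6: {1,2,3,4,6,7,8,9,10,11}  (accept∈set)
'c' @ 7: {3,5,7,8,10}
final: {3,5,7,8,10}; accept 1 not in set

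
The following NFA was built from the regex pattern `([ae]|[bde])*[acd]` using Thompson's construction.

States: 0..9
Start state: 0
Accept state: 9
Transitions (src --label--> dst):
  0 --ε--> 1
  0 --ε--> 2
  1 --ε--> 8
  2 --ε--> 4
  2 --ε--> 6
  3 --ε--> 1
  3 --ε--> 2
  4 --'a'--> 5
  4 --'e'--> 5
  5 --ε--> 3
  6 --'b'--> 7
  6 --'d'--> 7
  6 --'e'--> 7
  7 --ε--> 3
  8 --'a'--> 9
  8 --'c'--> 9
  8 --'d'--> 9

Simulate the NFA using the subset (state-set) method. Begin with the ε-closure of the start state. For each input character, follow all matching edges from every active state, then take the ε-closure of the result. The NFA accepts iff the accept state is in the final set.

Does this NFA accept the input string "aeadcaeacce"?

Answer: REJECT

Trace:
initial (ε-close {0}): {0,1,2,4,6,8}
'a' @ 1: {1,2,3,4,5,6,8,9}  [accepting]
'e' @ 2: {1,2,3,4,5,6,7,8}
'a' @ 3: {1,2,3,4,5,6,8,9}  [accepting]
'd' @ 4: {1,2,3,4,6,7,8,9}  [accepting]
'c' @ 5: {9}  [accepting]
'a' @ 6: {}  — dead — no transitions
rest 'eacce' ignored (set empty)
after full input: {}  (accept=9 not in)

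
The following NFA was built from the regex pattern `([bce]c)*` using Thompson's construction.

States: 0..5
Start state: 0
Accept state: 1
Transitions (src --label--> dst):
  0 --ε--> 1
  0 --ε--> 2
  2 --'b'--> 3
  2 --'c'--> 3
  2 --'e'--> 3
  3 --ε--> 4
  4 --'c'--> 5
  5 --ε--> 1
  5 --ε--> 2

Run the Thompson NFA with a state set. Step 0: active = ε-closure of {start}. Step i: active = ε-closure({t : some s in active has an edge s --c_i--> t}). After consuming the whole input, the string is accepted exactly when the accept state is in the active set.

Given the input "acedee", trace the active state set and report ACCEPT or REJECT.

Answer: REJECT

Derivation:
start: ε-closure({0}) = {0,1,2}
'a' @ 1: {}  — no active states
rest 'cedee' ignored (set empty)
final: {}; accept 1 not in set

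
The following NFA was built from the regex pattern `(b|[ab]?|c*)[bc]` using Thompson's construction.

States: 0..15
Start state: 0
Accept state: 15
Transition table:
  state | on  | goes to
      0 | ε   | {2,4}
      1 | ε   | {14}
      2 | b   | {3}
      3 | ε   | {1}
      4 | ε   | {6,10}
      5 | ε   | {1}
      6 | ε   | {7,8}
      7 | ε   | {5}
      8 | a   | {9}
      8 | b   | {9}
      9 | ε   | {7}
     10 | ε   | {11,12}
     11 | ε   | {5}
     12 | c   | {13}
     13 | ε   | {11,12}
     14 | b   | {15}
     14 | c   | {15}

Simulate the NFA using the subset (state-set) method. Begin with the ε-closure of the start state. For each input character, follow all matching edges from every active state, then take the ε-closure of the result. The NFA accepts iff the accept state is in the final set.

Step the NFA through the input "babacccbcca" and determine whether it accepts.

initial (ε-close {0}): {0,1,2,4,5,6,7,8,10,11,12,14}
'b' @ 1: {1,3,5,7,9,14,15}  ✓accept
'a' @ 2: {}  — no active states
rest 'bacccbcca' ignored (set empty)
end set {} — state 15 not in

Answer: REJECT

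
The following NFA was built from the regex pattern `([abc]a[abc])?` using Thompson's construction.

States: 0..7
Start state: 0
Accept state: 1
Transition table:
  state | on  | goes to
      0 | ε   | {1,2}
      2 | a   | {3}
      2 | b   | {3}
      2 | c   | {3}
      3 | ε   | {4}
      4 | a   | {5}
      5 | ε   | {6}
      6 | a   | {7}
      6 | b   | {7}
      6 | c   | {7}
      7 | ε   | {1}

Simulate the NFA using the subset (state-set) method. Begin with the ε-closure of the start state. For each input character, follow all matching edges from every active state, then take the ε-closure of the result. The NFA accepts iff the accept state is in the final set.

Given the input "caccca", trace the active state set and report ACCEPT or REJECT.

S₀ = ε-closure({0}) = {0,1,2}
'c' @ 1: {3,4}
'a' @ 2: {5,6}
'c' @ 3: {1,7}  (accept∈set)
'c' @ 4: {}  — dead — no transitions
rest 'ca' ignored (set empty)
end set {} — state 1 not in

Answer: REJECT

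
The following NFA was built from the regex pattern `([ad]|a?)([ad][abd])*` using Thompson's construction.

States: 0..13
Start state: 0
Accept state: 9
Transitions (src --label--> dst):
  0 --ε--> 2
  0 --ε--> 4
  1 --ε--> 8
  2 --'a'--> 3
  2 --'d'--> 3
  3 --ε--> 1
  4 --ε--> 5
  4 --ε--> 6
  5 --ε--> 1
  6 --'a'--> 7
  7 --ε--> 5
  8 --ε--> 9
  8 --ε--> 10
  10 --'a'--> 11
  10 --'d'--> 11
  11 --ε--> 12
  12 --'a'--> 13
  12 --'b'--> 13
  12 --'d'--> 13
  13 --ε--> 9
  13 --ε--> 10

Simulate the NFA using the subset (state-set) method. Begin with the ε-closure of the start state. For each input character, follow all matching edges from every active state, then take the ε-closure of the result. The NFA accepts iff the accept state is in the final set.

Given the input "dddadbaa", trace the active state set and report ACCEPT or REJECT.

Answer: ACCEPT

Trace:
initial (ε-close {0}): {0,1,2,4,5,6,8,9,10}
'd' @ 1: {1,3,8,9,10,11,12}  (accept∈set)
'd' @ 2: {9,10,11,12,13}  (accept∈set)
'd' @ 3: {9,10,11,12,13}  (accept∈set)
'a' @ 4: {9,10,11,12,13}  (accept∈set)
'd' @ 5: {9,10,11,12,13}  (accept∈set)
'b' @ 6: {9,10,13}  (accept∈set)
'a' @ 7: {11,12}
'a' @ 8: {9,10,13}  (accept∈set)
end set {9,10,13} — state 9 in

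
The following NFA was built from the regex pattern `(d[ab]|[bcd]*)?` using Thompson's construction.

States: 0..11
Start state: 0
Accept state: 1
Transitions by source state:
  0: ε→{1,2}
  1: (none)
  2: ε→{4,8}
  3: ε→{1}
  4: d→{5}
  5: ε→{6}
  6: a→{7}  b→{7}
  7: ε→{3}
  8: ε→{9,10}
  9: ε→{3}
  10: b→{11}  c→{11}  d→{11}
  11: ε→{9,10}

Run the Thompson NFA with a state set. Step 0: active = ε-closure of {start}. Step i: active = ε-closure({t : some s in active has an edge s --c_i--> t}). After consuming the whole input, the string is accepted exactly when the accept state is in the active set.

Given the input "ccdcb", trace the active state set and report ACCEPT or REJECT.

Answer: ACCEPT

Trace:
start: ε-closure({0}) = {0,1,2,3,4,8,9,10}
'c' @ 1: {1,3,9,10,11}  [accepting]
'c' @ 2: {1,3,9,10,11}  [accepting]
'd' @ 3: {1,3,9,10,11}  [accepting]
'c' @ 4: {1,3,9,10,11}  [accepting]
'b' @ 5: {1,3,9,10,11}  [accepting]
after full input: {1,3,9,10,11}  (accept=1 in)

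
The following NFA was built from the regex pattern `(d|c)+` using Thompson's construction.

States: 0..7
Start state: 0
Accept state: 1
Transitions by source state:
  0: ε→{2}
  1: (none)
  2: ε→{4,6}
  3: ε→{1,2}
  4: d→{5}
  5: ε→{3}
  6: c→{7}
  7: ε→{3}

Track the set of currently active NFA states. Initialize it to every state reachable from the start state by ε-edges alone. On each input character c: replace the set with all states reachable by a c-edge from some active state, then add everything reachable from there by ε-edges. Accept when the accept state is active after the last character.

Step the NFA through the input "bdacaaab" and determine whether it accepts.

initial (ε-close {0}): {0,2,4,6}
'b' @ 1: {}  — no active states
rest 'dacaaab' ignored (set empty)
final: {}; accept 1 not in set

Answer: REJECT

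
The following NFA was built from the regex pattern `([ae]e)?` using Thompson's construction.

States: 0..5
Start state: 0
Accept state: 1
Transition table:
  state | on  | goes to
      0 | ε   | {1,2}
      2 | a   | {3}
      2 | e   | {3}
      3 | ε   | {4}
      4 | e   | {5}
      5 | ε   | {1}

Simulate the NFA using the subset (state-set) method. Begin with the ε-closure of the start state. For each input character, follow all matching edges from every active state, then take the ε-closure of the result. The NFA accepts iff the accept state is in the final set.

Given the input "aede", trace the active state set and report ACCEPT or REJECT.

Answer: REJECT

Trace:
S₀ = ε-closure({0}) = {0,1,2}
'a' @ 1: {3,4}
'e' @ 2: {1,5}  (accept∈set)
'd' @ 3: {}  — dead — no transitions
rest 'e' ignored (set empty)
after full input: {}  (accept=1 not in)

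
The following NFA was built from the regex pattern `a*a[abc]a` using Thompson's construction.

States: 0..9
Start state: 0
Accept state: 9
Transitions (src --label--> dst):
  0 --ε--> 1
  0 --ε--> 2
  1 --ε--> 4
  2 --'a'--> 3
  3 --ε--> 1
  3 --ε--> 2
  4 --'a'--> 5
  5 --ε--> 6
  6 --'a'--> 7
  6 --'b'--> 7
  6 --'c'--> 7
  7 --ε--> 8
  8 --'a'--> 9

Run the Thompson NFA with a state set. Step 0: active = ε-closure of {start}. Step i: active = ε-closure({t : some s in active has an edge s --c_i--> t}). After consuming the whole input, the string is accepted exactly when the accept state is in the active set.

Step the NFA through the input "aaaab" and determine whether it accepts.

Answer: REJECT

Derivation:
S₀ = ε-closure({0}) = {0,1,2,4}
'a' @ 1: {1,2,3,4,5,6}
'a' @ 2: {1,2,3,4,5,6,7,8}
'a' @ 3: {1,2,3,4,5,6,7,8,9}  (accept∈set)
'a' @ 4: {1,2,3,4,5,6,7,8,9}  (accept∈set)
'b' @ 5: {7,8}
after full input: {7,8}  (accept=9 not in)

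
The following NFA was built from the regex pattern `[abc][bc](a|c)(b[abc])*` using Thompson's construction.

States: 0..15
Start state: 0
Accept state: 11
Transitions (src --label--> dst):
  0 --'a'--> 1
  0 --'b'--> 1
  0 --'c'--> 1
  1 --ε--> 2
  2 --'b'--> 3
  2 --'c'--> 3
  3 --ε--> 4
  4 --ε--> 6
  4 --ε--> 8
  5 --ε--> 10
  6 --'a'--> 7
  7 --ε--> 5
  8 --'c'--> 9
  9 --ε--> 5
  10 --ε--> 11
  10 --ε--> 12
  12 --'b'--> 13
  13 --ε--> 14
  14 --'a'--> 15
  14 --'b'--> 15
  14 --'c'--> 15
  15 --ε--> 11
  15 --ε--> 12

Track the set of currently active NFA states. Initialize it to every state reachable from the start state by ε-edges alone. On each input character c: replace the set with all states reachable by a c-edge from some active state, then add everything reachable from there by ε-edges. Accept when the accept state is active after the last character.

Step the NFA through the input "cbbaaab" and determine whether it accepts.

Answer: REJECT

Derivation:
start: ε-closure({0}) = {0}
'c' @ 1: {1,2}
'b' @ 2: {3,4,6,8}
'b' @ 3: {}  — no active states
rest 'aaab' ignored (set empty)
after full input: {}  (accept=11 not in)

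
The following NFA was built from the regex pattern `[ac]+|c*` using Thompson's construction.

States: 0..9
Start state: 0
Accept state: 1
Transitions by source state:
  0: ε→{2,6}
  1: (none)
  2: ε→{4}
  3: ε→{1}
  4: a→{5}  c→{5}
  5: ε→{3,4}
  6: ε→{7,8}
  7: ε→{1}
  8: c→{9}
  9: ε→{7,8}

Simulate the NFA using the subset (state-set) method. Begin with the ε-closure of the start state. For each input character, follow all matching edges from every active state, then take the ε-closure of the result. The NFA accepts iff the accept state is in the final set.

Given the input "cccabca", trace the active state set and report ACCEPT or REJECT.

Answer: REJECT

Trace:
start: ε-closure({0}) = {0,1,2,4,6,7,8}
'c' @ 1: {1,3,4,5,7,8,9}  (accept∈set)
'c' @ 2: {1,3,4,5,7,8,9}  (accept∈set)
'c' @ 3: {1,3,4,5,7,8,9}  (accept∈set)
'a' @ 4: {1,3,4,5}  (accept∈set)
'b' @ 5: {}  — dead — no transitions
rest 'ca' ignored (set empty)
after full input: {}  (accept=1 not in)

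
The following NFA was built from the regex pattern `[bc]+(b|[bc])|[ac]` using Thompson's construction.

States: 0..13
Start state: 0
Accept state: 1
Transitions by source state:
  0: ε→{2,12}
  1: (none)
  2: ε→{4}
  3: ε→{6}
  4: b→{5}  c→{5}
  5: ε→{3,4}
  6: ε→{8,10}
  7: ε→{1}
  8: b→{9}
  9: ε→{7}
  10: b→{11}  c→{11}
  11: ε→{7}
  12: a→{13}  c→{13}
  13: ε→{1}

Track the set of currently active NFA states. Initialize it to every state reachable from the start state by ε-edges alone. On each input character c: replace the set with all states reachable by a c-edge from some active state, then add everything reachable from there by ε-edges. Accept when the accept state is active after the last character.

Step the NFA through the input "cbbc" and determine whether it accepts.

Answer: ACCEPT

Trace:
start: ε-closure({0}) = {0,2,4,12}
'c' @ 1: {1,3,4,5,6,8,10,13}  [accepting]
'b' @ 2: {1,3,4,5,6,7,8,9,10,11}  [accepting]
'b' @ 3: {1,3,4,5,6,7,8,9,10,11}  [accepting]
'c' @ 4: {1,3,4,5,6,7,8,10,11}  [accepting]
end set {1,3,4,5,6,7,8,10,11} — state 1 in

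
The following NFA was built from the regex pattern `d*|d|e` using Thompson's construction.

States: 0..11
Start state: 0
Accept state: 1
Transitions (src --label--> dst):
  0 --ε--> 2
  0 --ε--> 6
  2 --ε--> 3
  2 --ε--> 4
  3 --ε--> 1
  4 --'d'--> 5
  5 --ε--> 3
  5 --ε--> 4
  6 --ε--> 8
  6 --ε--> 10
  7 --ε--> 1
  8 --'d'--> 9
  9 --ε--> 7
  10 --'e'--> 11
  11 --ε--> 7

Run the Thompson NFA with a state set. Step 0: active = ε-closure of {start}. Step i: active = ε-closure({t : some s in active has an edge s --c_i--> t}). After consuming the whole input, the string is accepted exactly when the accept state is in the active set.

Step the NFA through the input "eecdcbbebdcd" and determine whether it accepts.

Answer: REJECT

Trace:
initial (ε-close {0}): {0,1,2,3,4,6,8,10}
'e' @ 1: {1,7,11}  ✓accept
'e' @ 2: {}  — dead — no transitions
rest 'cdcbbebdcd' ignored (set empty)
end set {} — state 1 not in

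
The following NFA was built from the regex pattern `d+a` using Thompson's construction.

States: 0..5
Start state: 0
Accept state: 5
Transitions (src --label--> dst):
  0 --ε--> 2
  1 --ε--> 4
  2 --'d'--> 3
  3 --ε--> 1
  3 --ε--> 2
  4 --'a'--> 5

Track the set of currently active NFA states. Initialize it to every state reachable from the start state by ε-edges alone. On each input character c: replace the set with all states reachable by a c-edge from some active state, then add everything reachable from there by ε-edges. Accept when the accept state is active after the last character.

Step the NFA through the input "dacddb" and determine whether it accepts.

initial (ε-close {0}): {0,2}
'd' @ 1: {1,2,3,4}
'a' @ 2: {5}  [accepting]
'c' @ 3: {}  — dead — no transitions
rest 'ddb' ignored (set empty)
after full input: {}  (accept=5 not in)

Answer: REJECT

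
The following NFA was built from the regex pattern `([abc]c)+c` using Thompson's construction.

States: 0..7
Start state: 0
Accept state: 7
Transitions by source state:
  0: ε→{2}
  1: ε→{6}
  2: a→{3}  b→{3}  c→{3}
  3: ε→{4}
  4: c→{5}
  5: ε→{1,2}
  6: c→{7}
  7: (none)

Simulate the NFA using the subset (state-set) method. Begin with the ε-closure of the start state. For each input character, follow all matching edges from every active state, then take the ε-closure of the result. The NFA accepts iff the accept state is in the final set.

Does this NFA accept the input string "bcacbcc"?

start: ε-closure({0}) = {0,2}
'b' @ 1: {3,4}
'c' @ 2: {1,2,5,6}
'a' @ 3: {3,4}
'c' @ 4: {1,2,5,6}
'b' @ 5: {3,4}
'c' @ 6: {1,2,5,6}
'c' @ 7: {3,4,7}  ✓accept
after full input: {3,4,7}  (accept=7 in)

Answer: ACCEPT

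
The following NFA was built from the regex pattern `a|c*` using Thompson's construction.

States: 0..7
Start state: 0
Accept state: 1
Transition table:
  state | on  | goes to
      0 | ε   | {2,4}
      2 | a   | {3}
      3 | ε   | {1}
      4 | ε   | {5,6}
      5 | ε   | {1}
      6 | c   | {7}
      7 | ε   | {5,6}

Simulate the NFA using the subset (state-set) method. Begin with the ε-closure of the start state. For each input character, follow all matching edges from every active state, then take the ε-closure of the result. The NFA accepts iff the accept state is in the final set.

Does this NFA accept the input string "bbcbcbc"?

S₀ = ε-closure({0}) = {0,1,2,4,5,6}
'b' @ 1: {}  — no active states
rest 'bcbcbc' ignored (set empty)
end set {} — state 1 not in

Answer: REJECT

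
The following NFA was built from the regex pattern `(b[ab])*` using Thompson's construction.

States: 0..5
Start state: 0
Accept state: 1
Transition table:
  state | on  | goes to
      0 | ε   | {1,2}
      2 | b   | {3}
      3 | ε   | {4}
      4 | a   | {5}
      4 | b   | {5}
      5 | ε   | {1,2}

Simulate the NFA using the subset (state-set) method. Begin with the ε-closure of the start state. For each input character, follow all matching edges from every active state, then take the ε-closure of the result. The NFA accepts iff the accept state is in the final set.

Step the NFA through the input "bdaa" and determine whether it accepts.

Answer: REJECT

Trace:
S₀ = ε-closure({0}) = {0,1,2}
'b' @ 1: {3,4}
'd' @ 2: {}  — state set empty
rest 'aa' ignored (set empty)
final: {}; accept 1 not in set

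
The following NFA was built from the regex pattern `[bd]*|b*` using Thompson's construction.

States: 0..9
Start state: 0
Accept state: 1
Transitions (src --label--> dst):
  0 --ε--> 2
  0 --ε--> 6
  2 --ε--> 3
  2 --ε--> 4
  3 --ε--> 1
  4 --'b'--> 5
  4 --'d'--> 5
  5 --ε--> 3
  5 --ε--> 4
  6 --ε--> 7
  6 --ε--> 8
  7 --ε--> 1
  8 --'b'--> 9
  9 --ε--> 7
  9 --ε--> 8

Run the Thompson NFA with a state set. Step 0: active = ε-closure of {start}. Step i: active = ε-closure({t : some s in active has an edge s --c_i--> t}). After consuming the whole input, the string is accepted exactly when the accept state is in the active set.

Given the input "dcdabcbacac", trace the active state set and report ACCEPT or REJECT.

Answer: REJECT

Derivation:
start: ε-closure({0}) = {0,1,2,3,4,6,7,8}
'd' @ 1: {1,3,4,5}  (accept∈set)
'c' @ 2: {}  — no active states
rest 'dabcbacac' ignored (set empty)
end set {} — state 1 not in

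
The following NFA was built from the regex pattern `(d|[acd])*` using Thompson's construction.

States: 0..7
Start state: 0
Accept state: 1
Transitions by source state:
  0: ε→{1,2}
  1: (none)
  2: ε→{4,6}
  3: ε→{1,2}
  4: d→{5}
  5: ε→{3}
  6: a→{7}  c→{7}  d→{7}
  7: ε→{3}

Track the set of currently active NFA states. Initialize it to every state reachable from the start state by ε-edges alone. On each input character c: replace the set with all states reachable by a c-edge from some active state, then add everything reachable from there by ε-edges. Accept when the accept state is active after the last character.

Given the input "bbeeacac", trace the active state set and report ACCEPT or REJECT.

Answer: REJECT

Trace:
start: ε-closure({0}) = {0,1,2,4,6}
'b' @ 1: {}  — dead — no transitions
rest 'beeacac' ignored (set empty)
end set {} — state 1 not in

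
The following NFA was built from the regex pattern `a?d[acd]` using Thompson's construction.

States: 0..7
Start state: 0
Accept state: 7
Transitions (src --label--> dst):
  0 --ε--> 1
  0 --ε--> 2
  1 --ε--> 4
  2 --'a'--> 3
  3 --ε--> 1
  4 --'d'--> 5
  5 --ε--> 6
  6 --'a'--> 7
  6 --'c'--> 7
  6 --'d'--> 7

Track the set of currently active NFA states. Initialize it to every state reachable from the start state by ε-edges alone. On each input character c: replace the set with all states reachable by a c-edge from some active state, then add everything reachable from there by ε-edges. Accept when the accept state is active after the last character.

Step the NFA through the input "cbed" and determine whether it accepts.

Answer: REJECT

Trace:
initial (ε-close {0}): {0,1,2,4}
'c' @ 1: {}  — state set empty
rest 'bed' ignored (set empty)
after full input: {}  (accept=7 not in)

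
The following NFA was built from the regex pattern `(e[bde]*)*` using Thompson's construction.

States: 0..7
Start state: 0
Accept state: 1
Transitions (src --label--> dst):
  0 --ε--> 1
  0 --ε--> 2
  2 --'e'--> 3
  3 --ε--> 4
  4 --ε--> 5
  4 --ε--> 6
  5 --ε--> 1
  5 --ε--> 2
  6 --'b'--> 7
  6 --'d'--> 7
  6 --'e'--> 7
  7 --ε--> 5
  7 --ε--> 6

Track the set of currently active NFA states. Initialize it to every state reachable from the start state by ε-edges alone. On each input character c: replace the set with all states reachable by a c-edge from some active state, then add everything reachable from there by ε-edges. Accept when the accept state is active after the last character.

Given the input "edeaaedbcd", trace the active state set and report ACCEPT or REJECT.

Answer: REJECT

Steps:
S₀ = ε-closure({0}) = {0,1,2}
'e' @ 1: {1,2,3,4,5,6}  ✓accept
'd' @ 2: {1,2,5,6,7}  ✓accept
'e' @ 3: {1,2,3,4,5,6,7}  ✓accept
'a' @ 4: {}  — no active states
rest 'aedbcd' ignored (set empty)
end set {} — state 1 not in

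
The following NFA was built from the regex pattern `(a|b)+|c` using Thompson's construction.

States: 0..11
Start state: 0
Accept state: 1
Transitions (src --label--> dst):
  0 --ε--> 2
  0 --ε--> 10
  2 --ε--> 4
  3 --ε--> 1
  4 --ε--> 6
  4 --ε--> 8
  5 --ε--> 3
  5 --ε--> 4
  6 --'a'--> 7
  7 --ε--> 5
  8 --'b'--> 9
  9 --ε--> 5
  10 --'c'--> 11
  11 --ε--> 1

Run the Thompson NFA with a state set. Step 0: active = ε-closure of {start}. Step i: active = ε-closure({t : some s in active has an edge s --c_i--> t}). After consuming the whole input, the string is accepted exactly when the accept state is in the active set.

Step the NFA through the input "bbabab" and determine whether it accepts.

Answer: ACCEPT

Derivation:
initial (ε-close {0}): {0,2,4,6,8,10}
'b' @ 1: {1,3,4,5,6,8,9}  ✓accept
'b' @ 2: {1,3,4,5,6,8,9}  ✓accept
'a' @ 3: {1,3,4,5,6,7,8}  ✓accept
'b' @ 4: {1,3,4,5,6,8,9}  ✓accept
'a' @ 5: {1,3,4,5,6,7,8}  ✓accept
'b' @ 6: {1,3,4,5,6,8,9}  ✓accept
after full input: {1,3,4,5,6,8,9}  (accept=1 in)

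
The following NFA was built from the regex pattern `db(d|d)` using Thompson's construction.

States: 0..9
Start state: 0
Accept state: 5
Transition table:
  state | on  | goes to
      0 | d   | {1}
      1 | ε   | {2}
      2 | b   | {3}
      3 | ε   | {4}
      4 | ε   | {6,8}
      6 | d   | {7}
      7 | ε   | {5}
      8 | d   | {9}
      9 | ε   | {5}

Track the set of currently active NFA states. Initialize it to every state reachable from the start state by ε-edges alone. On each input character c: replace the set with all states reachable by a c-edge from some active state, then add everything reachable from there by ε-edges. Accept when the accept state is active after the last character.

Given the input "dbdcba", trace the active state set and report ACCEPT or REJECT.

Answer: REJECT

Derivation:
initial (ε-close {0}): {0}
'd' @ 1: {1,2}
'b' @ 2: {3,4,6,8}
'd' @ 3: {5,7,9}  (accept∈set)
'c' @ 4: {}  — dead — no transitions
rest 'ba' ignored (set empty)
end set {} — state 5 not in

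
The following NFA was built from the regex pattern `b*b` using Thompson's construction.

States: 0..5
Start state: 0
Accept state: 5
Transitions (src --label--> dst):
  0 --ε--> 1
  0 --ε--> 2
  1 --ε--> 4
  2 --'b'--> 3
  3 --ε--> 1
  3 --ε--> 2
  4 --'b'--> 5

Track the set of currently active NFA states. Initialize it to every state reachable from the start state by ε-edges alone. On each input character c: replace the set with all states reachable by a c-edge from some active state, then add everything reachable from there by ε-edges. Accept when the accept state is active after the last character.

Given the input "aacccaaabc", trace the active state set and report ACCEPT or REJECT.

initial (ε-close {0}): {0,1,2,4}
'a' @ 1: {}  — state set empty
rest 'acccaaabc' ignored (set empty)
final: {}; accept 5 not in set

Answer: REJECT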